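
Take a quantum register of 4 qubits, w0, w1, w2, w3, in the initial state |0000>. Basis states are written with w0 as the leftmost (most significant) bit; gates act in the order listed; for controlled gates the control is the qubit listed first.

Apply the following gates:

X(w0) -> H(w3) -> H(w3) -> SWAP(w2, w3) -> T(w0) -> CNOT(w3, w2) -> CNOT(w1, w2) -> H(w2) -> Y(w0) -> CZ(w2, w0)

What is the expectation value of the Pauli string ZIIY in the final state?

The observable ZIIY averages to 0. Key observation: gates 2-3 undo each other exactly, leaving only the rest of the circuit to track.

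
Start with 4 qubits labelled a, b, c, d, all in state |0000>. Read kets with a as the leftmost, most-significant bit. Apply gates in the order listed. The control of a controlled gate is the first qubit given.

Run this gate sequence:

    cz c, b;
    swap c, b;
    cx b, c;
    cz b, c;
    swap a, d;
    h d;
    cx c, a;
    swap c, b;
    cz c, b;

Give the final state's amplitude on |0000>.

The final state's coefficient on |0000> equals sqrt(2)/2.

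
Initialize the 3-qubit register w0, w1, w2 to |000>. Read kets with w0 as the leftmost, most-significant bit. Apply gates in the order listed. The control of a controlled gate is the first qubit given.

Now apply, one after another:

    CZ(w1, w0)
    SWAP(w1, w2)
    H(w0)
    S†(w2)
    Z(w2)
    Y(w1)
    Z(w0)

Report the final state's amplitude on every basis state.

The resulting statevector has amplitude sqrt(2)*I/2 on |010>, -sqrt(2)*I/2 on |110>, and 0 on every other basis state.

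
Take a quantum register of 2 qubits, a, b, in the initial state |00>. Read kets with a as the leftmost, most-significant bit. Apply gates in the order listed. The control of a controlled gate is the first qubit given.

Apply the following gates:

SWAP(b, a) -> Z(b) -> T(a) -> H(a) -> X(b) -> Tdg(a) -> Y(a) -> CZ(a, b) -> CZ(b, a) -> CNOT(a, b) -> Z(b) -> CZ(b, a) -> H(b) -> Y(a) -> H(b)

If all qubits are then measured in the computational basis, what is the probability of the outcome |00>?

Outcome |00> occurs with probability 1/2.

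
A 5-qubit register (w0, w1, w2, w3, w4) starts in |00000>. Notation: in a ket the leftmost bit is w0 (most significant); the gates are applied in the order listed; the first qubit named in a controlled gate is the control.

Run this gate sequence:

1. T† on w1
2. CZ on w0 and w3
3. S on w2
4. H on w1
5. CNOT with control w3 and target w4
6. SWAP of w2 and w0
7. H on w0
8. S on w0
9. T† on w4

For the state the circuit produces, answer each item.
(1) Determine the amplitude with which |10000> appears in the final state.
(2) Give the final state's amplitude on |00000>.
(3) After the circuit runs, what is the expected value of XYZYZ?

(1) The final state's coefficient on |10000> equals I/2.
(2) The amplitude on |00000> is 1/2.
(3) The expectation value of XYZYZ is 0.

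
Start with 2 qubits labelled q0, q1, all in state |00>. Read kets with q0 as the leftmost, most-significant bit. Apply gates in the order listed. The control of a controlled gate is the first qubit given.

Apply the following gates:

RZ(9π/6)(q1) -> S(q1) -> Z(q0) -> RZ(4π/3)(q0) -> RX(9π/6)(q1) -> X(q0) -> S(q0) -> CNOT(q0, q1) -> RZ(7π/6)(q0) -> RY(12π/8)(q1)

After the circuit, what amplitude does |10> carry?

|10> carries amplitude (1 - I)*exp(I*pi/6)/2 in the final state.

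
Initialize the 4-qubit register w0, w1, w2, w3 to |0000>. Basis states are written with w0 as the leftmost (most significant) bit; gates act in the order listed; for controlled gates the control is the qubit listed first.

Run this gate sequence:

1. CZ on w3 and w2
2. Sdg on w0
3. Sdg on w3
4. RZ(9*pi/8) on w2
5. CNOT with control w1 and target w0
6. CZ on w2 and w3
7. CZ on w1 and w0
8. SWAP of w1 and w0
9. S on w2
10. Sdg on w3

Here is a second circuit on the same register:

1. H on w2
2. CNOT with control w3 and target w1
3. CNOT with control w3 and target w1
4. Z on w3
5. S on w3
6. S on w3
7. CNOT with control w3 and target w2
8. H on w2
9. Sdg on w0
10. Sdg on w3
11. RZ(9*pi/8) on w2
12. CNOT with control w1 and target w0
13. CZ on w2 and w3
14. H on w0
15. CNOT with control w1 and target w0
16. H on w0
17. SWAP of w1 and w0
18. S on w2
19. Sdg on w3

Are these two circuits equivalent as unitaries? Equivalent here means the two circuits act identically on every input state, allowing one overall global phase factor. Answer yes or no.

Yes: on every input state the two circuits agree up to one overall phase factor.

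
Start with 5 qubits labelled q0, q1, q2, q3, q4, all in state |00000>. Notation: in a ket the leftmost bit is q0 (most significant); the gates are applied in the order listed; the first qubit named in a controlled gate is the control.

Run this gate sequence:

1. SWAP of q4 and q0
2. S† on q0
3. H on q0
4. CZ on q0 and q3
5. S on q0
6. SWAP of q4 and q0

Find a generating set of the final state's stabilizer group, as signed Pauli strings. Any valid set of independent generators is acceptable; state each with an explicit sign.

The stabilizer group can be generated by +IIIIY, +ZIIII, +IZIII, +IIZII, +IIIZI, among other valid generating sets.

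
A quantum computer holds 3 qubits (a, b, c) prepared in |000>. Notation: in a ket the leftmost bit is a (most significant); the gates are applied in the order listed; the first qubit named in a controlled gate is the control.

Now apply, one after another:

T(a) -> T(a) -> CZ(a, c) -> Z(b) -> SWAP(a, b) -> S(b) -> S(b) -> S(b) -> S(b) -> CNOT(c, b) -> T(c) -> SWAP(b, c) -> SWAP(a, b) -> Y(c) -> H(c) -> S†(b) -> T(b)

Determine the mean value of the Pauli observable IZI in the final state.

In the final state, IZI has expectation 1. Key observation: the block from step 6 through step 9 cancels to the identity and can be dropped.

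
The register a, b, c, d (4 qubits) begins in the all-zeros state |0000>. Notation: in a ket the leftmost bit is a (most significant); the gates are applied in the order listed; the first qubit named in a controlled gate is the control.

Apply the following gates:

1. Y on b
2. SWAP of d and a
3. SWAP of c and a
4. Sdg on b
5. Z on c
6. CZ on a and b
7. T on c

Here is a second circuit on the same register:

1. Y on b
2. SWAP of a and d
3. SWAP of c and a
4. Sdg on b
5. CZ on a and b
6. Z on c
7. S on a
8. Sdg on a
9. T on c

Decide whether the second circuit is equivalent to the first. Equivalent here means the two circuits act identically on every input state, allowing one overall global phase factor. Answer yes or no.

Yes — the two circuits implement the same unitary up to a global phase.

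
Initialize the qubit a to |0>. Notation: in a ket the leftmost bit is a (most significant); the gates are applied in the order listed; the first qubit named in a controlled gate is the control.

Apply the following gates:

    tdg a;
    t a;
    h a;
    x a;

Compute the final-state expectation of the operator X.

The expectation value of X is 1.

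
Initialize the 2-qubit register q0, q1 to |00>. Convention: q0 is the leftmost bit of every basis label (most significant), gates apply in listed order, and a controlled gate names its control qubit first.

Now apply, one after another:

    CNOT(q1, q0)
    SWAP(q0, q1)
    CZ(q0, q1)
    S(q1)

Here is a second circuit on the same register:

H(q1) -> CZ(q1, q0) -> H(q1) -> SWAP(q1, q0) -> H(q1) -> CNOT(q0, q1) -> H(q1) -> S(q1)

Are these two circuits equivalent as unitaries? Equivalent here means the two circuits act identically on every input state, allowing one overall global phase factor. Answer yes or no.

No — the two circuits implement different unitaries, even allowing a global phase.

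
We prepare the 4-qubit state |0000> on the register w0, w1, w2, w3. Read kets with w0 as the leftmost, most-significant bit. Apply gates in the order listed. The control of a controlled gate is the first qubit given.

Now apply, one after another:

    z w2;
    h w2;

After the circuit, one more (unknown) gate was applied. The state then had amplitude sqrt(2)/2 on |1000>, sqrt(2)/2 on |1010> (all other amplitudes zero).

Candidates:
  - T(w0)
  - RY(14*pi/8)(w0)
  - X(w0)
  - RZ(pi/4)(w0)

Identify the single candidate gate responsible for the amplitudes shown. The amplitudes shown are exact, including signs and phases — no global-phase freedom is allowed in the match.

The unique candidate consistent with the amplitudes is X(w0).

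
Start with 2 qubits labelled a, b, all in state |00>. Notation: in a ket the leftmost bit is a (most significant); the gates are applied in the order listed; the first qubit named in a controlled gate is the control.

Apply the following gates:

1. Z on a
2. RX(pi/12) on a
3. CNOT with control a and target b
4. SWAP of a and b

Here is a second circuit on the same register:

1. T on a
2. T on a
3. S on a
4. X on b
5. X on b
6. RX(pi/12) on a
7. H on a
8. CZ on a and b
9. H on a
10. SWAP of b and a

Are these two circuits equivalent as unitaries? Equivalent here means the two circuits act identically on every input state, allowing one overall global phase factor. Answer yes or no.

No, they are not equivalent — no single phase factor reconciles the two unitaries.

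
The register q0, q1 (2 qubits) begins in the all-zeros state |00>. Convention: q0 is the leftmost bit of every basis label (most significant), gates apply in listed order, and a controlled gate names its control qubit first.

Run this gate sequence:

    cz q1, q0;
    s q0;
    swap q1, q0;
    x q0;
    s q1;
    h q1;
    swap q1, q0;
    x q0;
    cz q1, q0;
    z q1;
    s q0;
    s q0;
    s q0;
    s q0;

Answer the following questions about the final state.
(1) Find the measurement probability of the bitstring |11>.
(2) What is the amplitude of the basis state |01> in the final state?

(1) The probability of measuring |11> is 1/2. Key observation: steps 11-14 multiply out to the identity, so the circuit reduces to the remaining gates.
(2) |01> carries amplitude -sqrt(2)/2 in the final state.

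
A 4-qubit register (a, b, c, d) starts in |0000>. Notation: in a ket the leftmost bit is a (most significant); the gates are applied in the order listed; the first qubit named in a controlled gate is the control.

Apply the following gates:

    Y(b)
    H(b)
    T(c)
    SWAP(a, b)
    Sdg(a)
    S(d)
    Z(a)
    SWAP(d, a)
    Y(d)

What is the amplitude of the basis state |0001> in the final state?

|0001> carries amplitude -sqrt(2)/2 in the final state.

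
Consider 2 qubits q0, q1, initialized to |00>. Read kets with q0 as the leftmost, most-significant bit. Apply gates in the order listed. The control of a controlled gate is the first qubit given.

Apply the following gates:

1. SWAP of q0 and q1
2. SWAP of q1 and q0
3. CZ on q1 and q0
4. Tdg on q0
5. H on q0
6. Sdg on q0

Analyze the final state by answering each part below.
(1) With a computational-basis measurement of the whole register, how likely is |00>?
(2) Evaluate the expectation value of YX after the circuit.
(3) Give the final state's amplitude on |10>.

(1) A full measurement returns |00> with probability 1/2.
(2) In the final state, YX has expectation 0.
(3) |10> carries amplitude -sqrt(2)*I/2 in the final state.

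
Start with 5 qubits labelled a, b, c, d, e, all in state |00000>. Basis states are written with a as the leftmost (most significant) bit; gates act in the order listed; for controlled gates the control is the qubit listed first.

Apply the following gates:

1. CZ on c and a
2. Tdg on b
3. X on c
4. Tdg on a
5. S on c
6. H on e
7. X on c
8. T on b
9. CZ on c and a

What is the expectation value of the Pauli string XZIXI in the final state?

The expectation value of XZIXI is 0.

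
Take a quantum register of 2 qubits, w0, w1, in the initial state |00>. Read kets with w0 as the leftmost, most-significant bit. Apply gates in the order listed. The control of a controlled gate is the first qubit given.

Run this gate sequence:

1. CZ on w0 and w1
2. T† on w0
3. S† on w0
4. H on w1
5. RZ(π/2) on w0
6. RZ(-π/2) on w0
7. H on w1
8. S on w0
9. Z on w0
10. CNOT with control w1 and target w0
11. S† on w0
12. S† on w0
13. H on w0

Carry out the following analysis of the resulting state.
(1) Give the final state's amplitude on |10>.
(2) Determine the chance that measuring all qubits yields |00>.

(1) |10> carries amplitude sqrt(2)/2 in the final state.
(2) The probability of measuring |00> is 1/2.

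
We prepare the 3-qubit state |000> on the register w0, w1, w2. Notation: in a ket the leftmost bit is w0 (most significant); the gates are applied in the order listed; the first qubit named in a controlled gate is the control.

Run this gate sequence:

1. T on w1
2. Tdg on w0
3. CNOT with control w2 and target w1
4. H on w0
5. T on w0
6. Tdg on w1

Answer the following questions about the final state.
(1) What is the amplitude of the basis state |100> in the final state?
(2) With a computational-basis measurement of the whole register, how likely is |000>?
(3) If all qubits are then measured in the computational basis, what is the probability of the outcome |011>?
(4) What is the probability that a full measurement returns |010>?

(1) The final state's coefficient on |100> equals sqrt(2)*exp(I*pi/4)/2.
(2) Outcome |000> occurs with probability 1/2.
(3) A full measurement returns |011> with probability 0.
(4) Outcome |010> occurs with probability 0.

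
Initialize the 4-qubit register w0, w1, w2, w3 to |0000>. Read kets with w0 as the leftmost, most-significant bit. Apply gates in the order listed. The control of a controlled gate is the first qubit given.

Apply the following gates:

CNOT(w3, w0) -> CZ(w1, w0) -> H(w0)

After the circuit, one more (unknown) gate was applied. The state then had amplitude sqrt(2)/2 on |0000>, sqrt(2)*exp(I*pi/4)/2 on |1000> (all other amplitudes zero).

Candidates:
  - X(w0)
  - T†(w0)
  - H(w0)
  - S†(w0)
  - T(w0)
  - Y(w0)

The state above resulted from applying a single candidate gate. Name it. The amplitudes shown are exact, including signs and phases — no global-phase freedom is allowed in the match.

The applied gate was T(w0).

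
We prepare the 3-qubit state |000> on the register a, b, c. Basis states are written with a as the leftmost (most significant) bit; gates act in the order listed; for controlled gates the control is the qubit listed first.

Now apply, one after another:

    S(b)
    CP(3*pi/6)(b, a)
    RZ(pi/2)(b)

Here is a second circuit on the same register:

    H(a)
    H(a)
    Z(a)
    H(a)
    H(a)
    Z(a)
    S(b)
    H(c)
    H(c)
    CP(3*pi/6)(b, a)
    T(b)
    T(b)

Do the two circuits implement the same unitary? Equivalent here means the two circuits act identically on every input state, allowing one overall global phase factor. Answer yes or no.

Yes — the two circuits implement the same unitary up to a global phase.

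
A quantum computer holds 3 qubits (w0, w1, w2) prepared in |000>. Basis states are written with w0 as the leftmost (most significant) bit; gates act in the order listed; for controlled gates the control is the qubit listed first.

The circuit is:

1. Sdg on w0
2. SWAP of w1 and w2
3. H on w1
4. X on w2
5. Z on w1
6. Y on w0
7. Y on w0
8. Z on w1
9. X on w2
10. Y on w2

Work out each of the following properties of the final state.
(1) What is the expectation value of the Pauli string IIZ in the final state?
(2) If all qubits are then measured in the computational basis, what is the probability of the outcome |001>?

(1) The observable IIZ averages to -1. Key observation: gates 4-9 undo each other exactly, leaving only the rest of the circuit to track.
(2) Outcome |001> occurs with probability 1/2.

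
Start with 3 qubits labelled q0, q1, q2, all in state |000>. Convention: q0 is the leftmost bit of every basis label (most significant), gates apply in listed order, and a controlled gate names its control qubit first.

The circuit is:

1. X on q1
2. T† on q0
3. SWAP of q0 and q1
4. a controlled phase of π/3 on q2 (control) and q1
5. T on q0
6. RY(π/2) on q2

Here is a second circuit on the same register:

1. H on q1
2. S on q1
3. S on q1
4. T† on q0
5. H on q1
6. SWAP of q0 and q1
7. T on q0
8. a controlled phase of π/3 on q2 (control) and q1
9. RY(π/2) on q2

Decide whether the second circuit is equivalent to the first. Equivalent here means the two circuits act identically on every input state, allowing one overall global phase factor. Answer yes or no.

Yes: on every input state the two circuits agree up to one overall phase factor.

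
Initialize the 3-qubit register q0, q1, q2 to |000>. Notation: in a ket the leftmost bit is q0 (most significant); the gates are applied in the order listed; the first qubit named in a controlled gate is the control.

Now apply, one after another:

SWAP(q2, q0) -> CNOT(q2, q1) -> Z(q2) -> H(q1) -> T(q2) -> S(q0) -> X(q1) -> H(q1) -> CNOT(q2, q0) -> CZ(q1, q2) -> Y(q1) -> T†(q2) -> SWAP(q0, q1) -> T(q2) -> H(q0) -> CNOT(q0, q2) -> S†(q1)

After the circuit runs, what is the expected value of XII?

The observable XII averages to 0.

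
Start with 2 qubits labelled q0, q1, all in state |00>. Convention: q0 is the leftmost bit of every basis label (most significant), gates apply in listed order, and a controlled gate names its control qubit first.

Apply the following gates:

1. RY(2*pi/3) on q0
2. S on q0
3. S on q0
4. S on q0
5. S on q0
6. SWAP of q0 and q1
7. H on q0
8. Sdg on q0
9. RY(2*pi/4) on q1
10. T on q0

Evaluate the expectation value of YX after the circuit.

In the final state, YX has expectation sqrt(2)/4. Key observation: steps 2-5 multiply out to the identity, so the circuit reduces to the remaining gates.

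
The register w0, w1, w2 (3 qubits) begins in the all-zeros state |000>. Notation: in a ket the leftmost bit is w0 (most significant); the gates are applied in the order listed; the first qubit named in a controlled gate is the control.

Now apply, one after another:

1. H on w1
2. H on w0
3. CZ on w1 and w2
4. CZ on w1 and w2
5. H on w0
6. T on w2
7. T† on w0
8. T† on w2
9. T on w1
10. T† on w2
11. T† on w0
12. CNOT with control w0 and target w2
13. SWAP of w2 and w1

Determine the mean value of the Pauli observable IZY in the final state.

The observable IZY averages to sqrt(2)/2.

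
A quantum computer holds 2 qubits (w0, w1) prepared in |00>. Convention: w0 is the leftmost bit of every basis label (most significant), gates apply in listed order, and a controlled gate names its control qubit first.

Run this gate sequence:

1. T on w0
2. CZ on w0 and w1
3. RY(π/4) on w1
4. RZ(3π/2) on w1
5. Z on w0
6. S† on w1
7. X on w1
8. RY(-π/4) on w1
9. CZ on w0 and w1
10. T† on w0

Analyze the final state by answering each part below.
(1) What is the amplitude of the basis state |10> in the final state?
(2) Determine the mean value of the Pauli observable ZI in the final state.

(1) The amplitude on |10> is 0.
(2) In the final state, ZI has expectation 1.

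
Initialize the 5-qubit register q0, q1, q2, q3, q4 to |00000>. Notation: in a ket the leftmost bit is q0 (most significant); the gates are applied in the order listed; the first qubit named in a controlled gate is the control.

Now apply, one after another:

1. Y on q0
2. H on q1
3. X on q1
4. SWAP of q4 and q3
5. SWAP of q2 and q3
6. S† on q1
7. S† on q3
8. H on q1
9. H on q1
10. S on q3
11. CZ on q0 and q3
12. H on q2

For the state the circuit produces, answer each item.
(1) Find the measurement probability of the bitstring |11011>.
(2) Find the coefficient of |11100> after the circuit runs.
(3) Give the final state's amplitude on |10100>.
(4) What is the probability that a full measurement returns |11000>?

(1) A full measurement returns |11011> with probability 0. Key observation: steps 7-10 multiply out to the identity, so the circuit reduces to the remaining gates.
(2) The final state's coefficient on |11100> equals 1/2.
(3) The amplitude on |10100> is I/2.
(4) The probability of measuring |11000> is 1/4.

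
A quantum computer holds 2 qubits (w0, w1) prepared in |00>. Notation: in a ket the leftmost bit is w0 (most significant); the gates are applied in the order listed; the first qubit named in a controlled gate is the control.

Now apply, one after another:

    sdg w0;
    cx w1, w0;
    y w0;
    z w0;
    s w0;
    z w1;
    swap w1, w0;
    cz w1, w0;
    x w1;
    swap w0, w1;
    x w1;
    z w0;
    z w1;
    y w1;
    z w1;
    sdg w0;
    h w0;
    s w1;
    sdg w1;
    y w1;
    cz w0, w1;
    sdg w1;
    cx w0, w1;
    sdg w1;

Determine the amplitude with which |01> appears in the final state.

|01> carries amplitude sqrt(2)/2 in the final state. Key observation: the block from step 18 through step 19 cancels to the identity and can be dropped.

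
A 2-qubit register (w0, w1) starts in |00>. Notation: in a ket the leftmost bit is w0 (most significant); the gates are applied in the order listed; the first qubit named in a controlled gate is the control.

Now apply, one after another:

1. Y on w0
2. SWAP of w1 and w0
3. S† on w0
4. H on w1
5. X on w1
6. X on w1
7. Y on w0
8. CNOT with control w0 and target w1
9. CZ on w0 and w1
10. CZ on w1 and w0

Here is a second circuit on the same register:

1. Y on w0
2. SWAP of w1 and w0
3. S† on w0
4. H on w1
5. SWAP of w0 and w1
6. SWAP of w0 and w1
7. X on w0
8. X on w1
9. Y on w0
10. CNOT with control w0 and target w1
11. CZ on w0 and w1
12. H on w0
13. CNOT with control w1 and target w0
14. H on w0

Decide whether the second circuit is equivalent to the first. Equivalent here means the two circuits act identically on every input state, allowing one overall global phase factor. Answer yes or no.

No: there is an input state on which the two circuits produce genuinely different outputs (not merely differing by a phase).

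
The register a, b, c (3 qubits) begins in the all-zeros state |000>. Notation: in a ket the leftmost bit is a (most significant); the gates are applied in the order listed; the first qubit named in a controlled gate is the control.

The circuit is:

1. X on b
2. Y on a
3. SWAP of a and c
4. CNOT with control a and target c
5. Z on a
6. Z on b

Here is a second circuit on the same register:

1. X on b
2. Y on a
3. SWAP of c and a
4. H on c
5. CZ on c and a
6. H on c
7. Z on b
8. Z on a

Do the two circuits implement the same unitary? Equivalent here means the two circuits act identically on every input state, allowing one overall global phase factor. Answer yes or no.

Yes, they are equivalent — the unitaries differ by at most a global phase.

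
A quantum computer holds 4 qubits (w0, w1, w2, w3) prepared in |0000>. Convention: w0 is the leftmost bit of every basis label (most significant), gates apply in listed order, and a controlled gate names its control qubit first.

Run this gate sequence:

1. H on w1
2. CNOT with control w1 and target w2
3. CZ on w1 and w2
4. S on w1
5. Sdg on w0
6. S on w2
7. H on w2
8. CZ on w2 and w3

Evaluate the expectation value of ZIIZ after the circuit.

In the final state, ZIIZ has expectation 1.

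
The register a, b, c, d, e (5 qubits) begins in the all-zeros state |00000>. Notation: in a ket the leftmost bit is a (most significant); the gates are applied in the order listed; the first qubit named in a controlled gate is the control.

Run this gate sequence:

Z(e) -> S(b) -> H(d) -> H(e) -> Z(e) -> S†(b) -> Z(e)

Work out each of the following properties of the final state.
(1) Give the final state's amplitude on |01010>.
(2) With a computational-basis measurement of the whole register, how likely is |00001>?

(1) The amplitude on |01010> is 0.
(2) The probability of measuring |00001> is 1/4.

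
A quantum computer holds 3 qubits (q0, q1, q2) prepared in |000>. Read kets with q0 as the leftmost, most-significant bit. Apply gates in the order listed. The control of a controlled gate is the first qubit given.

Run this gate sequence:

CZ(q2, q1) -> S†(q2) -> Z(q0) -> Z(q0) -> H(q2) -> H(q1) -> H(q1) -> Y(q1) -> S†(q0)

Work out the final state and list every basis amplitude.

The final amplitudes are sqrt(2)*I/2 on |010>, sqrt(2)*I/2 on |011>, and 0 on every other basis state.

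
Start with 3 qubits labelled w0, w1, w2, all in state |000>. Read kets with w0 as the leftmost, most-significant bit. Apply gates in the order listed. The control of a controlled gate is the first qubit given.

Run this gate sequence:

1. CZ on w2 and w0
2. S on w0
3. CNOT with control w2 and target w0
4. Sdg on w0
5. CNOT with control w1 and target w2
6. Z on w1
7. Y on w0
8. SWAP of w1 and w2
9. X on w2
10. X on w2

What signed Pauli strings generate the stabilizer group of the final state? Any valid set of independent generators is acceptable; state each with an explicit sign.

The final state is stabilized by the group generated by -ZII, +IZI, +IIZ; other independent generating sets are equally valid.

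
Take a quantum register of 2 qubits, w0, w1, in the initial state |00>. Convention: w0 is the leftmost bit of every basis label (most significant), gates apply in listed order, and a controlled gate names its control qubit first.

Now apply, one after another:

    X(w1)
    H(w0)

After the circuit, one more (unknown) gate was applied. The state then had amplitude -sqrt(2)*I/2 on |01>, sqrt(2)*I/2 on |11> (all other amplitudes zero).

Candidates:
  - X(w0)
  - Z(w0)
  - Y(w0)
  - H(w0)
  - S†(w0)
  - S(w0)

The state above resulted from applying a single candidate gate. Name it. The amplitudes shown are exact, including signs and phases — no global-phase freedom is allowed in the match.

The applied gate was Y(w0).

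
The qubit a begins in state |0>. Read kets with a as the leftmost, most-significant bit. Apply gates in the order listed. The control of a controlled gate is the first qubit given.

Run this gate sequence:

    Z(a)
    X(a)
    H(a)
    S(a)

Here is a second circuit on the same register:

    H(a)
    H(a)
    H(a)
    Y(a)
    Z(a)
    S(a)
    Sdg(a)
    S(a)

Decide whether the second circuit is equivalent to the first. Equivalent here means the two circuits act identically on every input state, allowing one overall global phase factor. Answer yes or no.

No: there is an input state on which the two circuits produce genuinely different outputs (not merely differing by a phase).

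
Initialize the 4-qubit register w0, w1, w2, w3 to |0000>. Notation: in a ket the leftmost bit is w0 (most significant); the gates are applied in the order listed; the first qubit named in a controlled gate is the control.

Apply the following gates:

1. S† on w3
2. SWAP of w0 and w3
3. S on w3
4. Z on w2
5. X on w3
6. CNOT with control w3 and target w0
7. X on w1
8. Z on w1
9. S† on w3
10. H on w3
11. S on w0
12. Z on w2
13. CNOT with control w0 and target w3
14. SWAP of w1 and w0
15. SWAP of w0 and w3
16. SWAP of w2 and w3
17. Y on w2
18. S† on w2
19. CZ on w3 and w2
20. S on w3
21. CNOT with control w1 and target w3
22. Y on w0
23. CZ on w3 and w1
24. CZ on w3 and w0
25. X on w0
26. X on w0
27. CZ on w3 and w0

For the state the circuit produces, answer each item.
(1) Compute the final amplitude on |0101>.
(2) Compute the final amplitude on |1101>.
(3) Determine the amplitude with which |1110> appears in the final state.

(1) |0101> carries amplitude -sqrt(2)/2 in the final state. Key observation: the block from step 24 through step 27 cancels to the identity and can be dropped.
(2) |1101> carries amplitude -sqrt(2)/2 in the final state.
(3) The final state's coefficient on |1110> equals 0.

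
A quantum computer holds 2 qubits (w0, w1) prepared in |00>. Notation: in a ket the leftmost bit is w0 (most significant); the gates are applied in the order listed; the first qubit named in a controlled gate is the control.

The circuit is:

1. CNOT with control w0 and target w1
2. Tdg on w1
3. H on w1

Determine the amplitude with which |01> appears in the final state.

The amplitude on |01> is sqrt(2)/2.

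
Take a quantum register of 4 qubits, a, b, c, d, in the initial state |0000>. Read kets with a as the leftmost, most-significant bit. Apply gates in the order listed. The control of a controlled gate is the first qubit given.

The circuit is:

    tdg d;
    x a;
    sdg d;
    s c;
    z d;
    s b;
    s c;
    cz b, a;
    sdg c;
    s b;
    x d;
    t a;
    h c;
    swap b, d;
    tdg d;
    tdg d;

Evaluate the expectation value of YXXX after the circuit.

In the final state, YXXX has expectation 0.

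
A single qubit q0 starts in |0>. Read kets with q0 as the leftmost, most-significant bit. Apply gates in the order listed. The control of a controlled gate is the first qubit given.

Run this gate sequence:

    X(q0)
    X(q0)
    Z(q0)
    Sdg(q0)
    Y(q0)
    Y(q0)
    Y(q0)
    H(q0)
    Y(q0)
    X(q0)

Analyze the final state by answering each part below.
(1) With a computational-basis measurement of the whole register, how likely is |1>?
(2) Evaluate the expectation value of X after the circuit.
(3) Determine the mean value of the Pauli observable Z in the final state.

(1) A full measurement returns |1> with probability 1/2.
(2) In the final state, X has expectation 1.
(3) The expectation value of Z is 0.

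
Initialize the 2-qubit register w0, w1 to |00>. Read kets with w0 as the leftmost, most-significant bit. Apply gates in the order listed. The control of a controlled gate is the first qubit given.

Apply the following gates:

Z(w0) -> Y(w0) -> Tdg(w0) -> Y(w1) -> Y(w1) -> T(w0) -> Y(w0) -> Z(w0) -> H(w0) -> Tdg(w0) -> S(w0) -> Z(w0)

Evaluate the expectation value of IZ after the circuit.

The observable IZ averages to 1. Key observation: steps 1-8 multiply out to the identity, so the circuit reduces to the remaining gates.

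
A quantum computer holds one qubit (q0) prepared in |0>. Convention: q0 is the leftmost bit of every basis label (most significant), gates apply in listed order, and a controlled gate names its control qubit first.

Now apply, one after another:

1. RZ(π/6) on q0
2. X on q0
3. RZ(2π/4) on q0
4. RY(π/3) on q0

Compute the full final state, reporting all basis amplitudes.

The resulting statevector has amplitude -exp(I*pi/6)/2 on |0>, sqrt(3)*exp(I*pi/6)/2 on |1>.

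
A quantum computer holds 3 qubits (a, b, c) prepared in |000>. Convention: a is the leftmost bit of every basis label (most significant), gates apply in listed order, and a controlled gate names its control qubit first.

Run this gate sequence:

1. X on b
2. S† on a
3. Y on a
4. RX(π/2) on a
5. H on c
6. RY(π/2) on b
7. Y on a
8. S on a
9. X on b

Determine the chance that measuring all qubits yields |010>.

The probability of measuring |010> is 1/8.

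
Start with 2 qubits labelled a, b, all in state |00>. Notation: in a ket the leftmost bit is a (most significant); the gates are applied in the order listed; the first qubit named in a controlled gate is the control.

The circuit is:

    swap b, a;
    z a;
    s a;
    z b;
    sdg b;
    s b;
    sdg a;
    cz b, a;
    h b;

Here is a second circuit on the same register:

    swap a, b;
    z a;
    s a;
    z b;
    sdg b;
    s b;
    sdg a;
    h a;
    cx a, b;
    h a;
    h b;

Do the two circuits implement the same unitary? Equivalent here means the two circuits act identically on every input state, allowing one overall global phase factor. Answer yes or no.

No — the two circuits implement different unitaries, even allowing a global phase.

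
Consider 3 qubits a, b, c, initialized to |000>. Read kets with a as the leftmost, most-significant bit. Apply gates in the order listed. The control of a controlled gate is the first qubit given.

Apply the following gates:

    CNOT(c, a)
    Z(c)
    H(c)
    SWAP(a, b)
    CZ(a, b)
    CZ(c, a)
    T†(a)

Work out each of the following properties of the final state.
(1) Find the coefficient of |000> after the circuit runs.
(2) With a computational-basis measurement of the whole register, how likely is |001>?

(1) |000> carries amplitude sqrt(2)/2 in the final state.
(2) Outcome |001> occurs with probability 1/2.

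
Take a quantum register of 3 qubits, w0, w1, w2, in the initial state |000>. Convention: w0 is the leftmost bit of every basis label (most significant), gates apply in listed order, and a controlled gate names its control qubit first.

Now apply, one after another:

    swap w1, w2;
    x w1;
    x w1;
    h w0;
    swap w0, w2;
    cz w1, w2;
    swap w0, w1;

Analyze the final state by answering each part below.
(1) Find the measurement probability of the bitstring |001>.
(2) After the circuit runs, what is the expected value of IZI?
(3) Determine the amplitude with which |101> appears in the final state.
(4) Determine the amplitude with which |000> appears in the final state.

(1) The probability of measuring |001> is 1/2.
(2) The observable IZI averages to 1.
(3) |101> carries amplitude 0 in the final state.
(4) |000> carries amplitude sqrt(2)/2 in the final state.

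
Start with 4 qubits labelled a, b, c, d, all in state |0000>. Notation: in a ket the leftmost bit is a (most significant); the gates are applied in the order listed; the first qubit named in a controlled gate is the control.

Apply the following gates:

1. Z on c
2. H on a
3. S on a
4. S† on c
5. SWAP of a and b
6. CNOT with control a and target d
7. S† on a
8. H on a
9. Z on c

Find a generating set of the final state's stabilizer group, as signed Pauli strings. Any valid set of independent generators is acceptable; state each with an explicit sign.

The stabilizer group can be generated by +XIII, +IYII, +IIZI, +IIIZ, among other valid generating sets.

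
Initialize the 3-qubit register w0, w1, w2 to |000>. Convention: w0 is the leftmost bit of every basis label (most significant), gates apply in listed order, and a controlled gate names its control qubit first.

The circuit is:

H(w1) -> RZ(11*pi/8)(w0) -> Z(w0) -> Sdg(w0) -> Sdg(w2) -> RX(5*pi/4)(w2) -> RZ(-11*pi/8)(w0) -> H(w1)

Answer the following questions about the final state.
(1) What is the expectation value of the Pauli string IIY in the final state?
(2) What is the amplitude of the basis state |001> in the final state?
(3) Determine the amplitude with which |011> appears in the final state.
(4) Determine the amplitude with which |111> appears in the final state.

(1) The expectation value of IIY is sqrt(2)/2.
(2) The amplitude on |001> is -I*sqrt(sqrt(2) + 2)/2.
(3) The amplitude on |011> is 0.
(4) |111> carries amplitude 0 in the final state.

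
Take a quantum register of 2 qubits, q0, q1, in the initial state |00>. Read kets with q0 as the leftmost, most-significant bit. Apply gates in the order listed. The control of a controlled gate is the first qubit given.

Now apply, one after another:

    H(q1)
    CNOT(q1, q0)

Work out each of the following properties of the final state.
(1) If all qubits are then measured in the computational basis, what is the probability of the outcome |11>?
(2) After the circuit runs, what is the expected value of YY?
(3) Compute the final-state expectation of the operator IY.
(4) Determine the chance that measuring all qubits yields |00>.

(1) Outcome |11> occurs with probability 1/2.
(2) In the final state, YY has expectation -1.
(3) In the final state, IY has expectation 0.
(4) Outcome |00> occurs with probability 1/2.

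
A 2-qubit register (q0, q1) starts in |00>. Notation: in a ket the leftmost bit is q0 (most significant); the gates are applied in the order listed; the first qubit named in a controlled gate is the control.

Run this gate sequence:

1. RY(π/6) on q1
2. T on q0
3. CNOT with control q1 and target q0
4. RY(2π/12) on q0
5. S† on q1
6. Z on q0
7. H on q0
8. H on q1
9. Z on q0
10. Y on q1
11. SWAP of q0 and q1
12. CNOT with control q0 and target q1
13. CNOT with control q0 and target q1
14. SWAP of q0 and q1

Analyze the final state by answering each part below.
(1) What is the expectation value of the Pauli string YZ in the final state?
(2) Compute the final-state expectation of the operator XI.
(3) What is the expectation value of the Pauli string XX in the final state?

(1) In the final state, YZ has expectation -1/2. Key observation: the block from step 11 through step 14 cancels to the identity and can be dropped.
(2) In the final state, XI has expectation -3/4.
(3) The expectation value of XX is sqrt(3)/2.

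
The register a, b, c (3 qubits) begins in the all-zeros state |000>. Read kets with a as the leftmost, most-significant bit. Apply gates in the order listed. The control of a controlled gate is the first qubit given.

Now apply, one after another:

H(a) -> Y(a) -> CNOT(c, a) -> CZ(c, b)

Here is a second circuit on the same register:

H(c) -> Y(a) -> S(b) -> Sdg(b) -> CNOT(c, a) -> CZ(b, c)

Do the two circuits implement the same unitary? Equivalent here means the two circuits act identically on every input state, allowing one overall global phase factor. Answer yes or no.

No, they are not equivalent — no single phase factor reconciles the two unitaries.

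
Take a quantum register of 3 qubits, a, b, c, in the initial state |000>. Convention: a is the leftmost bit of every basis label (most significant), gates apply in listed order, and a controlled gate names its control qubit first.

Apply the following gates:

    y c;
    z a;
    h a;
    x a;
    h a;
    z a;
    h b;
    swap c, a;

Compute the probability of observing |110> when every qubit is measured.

Outcome |110> occurs with probability 1/2. Key observation: gates 3-6 undo each other exactly, leaving only the rest of the circuit to track.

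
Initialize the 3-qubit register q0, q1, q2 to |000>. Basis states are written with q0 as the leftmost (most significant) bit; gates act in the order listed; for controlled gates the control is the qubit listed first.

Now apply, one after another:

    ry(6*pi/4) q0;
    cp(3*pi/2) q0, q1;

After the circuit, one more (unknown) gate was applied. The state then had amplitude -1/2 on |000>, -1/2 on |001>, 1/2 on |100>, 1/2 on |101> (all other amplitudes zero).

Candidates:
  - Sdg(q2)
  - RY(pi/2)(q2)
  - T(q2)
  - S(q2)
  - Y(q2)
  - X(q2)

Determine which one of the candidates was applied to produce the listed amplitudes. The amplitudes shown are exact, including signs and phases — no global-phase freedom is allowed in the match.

The unique candidate consistent with the amplitudes is RY(pi/2)(q2).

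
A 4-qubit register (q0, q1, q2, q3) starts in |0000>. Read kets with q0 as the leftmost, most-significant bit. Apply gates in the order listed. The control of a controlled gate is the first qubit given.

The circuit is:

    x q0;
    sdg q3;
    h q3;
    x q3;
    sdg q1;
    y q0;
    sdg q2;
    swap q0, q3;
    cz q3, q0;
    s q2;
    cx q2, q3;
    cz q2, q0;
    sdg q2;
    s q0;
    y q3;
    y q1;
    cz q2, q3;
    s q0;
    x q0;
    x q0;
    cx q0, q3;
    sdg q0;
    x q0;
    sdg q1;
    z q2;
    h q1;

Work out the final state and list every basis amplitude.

The final amplitudes are I/2 on |0000>, -I/2 on |0100>, 1/2 on |1001>, -1/2 on |1101>, and 0 on every other basis state.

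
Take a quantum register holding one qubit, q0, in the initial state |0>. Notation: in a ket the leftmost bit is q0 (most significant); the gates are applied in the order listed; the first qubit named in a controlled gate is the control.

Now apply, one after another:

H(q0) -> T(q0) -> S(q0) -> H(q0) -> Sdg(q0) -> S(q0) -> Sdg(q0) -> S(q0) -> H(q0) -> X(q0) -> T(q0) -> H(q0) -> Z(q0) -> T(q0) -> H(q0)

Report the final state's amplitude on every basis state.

The final amplitudes are sqrt(2)*(1 + I + sqrt(2)*I)/4 on |0>, sqrt(2)*(-1 - I + exp(3*I*pi/4) + exp(I*pi/4))/4 on |1>.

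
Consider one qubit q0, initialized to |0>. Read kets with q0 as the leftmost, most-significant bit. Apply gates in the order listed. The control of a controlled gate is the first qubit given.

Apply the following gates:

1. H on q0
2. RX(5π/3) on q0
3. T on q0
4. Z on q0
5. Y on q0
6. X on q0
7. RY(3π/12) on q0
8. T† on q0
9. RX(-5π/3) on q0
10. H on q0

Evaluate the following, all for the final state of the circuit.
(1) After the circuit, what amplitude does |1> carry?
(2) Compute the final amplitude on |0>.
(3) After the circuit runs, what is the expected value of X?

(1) The amplitude on |1> is sqrt(2 - sqrt(2))*(-1 + sqrt(3) - sqrt(3)*I - I)*exp(I*pi/4)/8.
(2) The final state's coefficient on |0> equals -sqrt(2 - sqrt(2))*exp(3*I*pi/4)/4 + sqrt(2 - sqrt(2))*exp(I*pi/4)/4 + I*sqrt(sqrt(2) + 2)/2.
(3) In the final state, X has expectation -sqrt(6)/8 - 1/4 + sqrt(3)/4.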